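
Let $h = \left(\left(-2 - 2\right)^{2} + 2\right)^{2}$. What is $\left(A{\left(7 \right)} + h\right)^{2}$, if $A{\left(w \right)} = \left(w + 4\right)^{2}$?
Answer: $198025$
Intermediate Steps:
$h = 324$ ($h = \left(\left(-4\right)^{2} + 2\right)^{2} = \left(16 + 2\right)^{2} = 18^{2} = 324$)
$A{\left(w \right)} = \left(4 + w\right)^{2}$
$\left(A{\left(7 \right)} + h\right)^{2} = \left(\left(4 + 7\right)^{2} + 324\right)^{2} = \left(11^{2} + 324\right)^{2} = \left(121 + 324\right)^{2} = 445^{2} = 198025$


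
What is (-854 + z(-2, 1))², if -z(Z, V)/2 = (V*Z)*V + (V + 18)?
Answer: 788544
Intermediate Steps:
z(Z, V) = -36 - 2*V - 2*Z*V² (z(Z, V) = -2*((V*Z)*V + (V + 18)) = -2*(Z*V² + (18 + V)) = -2*(18 + V + Z*V²) = -36 - 2*V - 2*Z*V²)
(-854 + z(-2, 1))² = (-854 + (-36 - 2*1 - 2*(-2)*1²))² = (-854 + (-36 - 2 - 2*(-2)*1))² = (-854 + (-36 - 2 + 4))² = (-854 - 34)² = (-888)² = 788544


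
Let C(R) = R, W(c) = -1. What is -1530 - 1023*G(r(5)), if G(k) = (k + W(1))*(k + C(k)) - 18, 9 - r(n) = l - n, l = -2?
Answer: -474156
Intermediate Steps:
r(n) = 11 + n (r(n) = 9 - (-2 - n) = 9 + (2 + n) = 11 + n)
G(k) = -18 + 2*k*(-1 + k) (G(k) = (k - 1)*(k + k) - 18 = (-1 + k)*(2*k) - 18 = 2*k*(-1 + k) - 18 = -18 + 2*k*(-1 + k))
-1530 - 1023*G(r(5)) = -1530 - 1023*(-18 - 2*(11 + 5) + 2*(11 + 5)**2) = -1530 - 1023*(-18 - 2*16 + 2*16**2) = -1530 - 1023*(-18 - 32 + 2*256) = -1530 - 1023*(-18 - 32 + 512) = -1530 - 1023*462 = -1530 - 472626 = -474156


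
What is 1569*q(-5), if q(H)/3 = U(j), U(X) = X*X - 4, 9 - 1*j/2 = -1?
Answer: 1863972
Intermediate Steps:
j = 20 (j = 18 - 2*(-1) = 18 + 2 = 20)
U(X) = -4 + X² (U(X) = X² - 4 = -4 + X²)
q(H) = 1188 (q(H) = 3*(-4 + 20²) = 3*(-4 + 400) = 3*396 = 1188)
1569*q(-5) = 1569*1188 = 1863972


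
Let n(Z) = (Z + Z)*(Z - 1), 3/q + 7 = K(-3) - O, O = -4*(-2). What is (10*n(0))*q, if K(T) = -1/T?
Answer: 0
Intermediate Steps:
O = 8
q = -9/44 (q = 3/(-7 + (-1/(-3) - 1*8)) = 3/(-7 + (-1*(-⅓) - 8)) = 3/(-7 + (⅓ - 8)) = 3/(-7 - 23/3) = 3/(-44/3) = 3*(-3/44) = -9/44 ≈ -0.20455)
n(Z) = 2*Z*(-1 + Z) (n(Z) = (2*Z)*(-1 + Z) = 2*Z*(-1 + Z))
(10*n(0))*q = (10*(2*0*(-1 + 0)))*(-9/44) = (10*(2*0*(-1)))*(-9/44) = (10*0)*(-9/44) = 0*(-9/44) = 0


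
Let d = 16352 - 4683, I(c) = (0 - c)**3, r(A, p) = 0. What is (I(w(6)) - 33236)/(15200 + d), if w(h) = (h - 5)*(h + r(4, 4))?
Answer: -33452/26869 ≈ -1.2450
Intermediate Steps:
w(h) = h*(-5 + h) (w(h) = (h - 5)*(h + 0) = (-5 + h)*h = h*(-5 + h))
I(c) = -c**3 (I(c) = (-c)**3 = -c**3)
d = 11669
(I(w(6)) - 33236)/(15200 + d) = (-(6*(-5 + 6))**3 - 33236)/(15200 + 11669) = (-(6*1)**3 - 33236)/26869 = (-1*6**3 - 33236)*(1/26869) = (-1*216 - 33236)*(1/26869) = (-216 - 33236)*(1/26869) = -33452*1/26869 = -33452/26869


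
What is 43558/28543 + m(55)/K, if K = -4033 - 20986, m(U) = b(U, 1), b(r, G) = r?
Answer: 1088207737/714117317 ≈ 1.5238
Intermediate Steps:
m(U) = U
K = -25019
43558/28543 + m(55)/K = 43558/28543 + 55/(-25019) = 43558*(1/28543) + 55*(-1/25019) = 43558/28543 - 55/25019 = 1088207737/714117317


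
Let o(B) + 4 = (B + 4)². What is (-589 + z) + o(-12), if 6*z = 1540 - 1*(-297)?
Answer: -1337/6 ≈ -222.83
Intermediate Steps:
z = 1837/6 (z = (1540 - 1*(-297))/6 = (1540 + 297)/6 = (⅙)*1837 = 1837/6 ≈ 306.17)
o(B) = -4 + (4 + B)² (o(B) = -4 + (B + 4)² = -4 + (4 + B)²)
(-589 + z) + o(-12) = (-589 + 1837/6) + (-4 + (4 - 12)²) = -1697/6 + (-4 + (-8)²) = -1697/6 + (-4 + 64) = -1697/6 + 60 = -1337/6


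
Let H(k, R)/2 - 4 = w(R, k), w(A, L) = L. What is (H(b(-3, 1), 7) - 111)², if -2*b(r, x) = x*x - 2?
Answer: 10404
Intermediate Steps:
b(r, x) = 1 - x²/2 (b(r, x) = -(x*x - 2)/2 = -(x² - 2)/2 = -(-2 + x²)/2 = 1 - x²/2)
H(k, R) = 8 + 2*k
(H(b(-3, 1), 7) - 111)² = ((8 + 2*(1 - ½*1²)) - 111)² = ((8 + 2*(1 - ½*1)) - 111)² = ((8 + 2*(1 - ½)) - 111)² = ((8 + 2*(½)) - 111)² = ((8 + 1) - 111)² = (9 - 111)² = (-102)² = 10404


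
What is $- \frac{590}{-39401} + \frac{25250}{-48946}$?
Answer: $- \frac{482998555}{964260673} \approx -0.5009$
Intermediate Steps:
$- \frac{590}{-39401} + \frac{25250}{-48946} = \left(-590\right) \left(- \frac{1}{39401}\right) + 25250 \left(- \frac{1}{48946}\right) = \frac{590}{39401} - \frac{12625}{24473} = - \frac{482998555}{964260673}$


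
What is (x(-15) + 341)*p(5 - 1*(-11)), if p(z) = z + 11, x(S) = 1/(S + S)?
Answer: 92061/10 ≈ 9206.1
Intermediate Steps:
x(S) = 1/(2*S)
p(z) = 11 + z
(x(-15) + 341)*p(5 - 1*(-11)) = ((½)/(-15) + 341)*(11 + (5 - 1*(-11))) = ((½)*(-1/15) + 341)*(11 + (5 + 11)) = (-1/30 + 341)*(11 + 16) = (10229/30)*27 = 92061/10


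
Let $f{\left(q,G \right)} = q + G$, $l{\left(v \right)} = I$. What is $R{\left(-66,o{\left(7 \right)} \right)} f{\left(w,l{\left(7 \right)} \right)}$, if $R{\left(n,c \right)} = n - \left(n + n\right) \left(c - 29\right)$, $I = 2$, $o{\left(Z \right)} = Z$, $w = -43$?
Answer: $121770$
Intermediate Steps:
$l{\left(v \right)} = 2$
$R{\left(n,c \right)} = n - 2 n \left(-29 + c\right)$
$f{\left(q,G \right)} = G + q$
$R{\left(-66,o{\left(7 \right)} \right)} f{\left(w,l{\left(7 \right)} \right)} = - 66 \left(59 - 14\right) \left(2 - 43\right) = - 66 \left(59 - 14\right) \left(-41\right) = \left(-66\right) 45 \left(-41\right) = \left(-2970\right) \left(-41\right) = 121770$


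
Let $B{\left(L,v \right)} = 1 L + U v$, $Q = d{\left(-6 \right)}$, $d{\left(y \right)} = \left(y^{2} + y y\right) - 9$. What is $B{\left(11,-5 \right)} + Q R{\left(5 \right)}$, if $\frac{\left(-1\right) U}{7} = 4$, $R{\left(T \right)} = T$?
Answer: $466$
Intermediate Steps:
$d{\left(y \right)} = -9 + 2 y^{2}$ ($d{\left(y \right)} = \left(y^{2} + y^{2}\right) - 9 = 2 y^{2} - 9 = -9 + 2 y^{2}$)
$U = -28$ ($U = \left(-7\right) 4 = -28$)
$Q = 63$ ($Q = -9 + 2 \left(-6\right)^{2} = -9 + 2 \cdot 36 = -9 + 72 = 63$)
$B{\left(L,v \right)} = L - 28 v$ ($B{\left(L,v \right)} = 1 L - 28 v = L - 28 v$)
$B{\left(11,-5 \right)} + Q R{\left(5 \right)} = \left(11 - -140\right) + 63 \cdot 5 = \left(11 + 140\right) + 315 = 151 + 315 = 466$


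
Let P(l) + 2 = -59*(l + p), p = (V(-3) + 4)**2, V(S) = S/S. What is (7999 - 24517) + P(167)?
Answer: -27848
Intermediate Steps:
V(S) = 1
p = 25 (p = (1 + 4)**2 = 5**2 = 25)
P(l) = -1477 - 59*l (P(l) = -2 - 59*(l + 25) = -2 - 59*(25 + l) = -2 + (-1475 - 59*l) = -1477 - 59*l)
(7999 - 24517) + P(167) = (7999 - 24517) + (-1477 - 59*167) = -16518 + (-1477 - 9853) = -16518 - 11330 = -27848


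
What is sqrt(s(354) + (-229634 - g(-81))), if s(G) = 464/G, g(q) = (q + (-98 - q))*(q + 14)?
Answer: 8*I*sqrt(115622949)/177 ≈ 486.0*I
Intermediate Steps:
g(q) = -1372 - 98*q (g(q) = -98*(14 + q) = -1372 - 98*q)
sqrt(s(354) + (-229634 - g(-81))) = sqrt(464/354 + (-229634 - (-1372 - 98*(-81)))) = sqrt(464*(1/354) + (-229634 - (-1372 + 7938))) = sqrt(232/177 + (-229634 - 1*6566)) = sqrt(232/177 + (-229634 - 6566)) = sqrt(232/177 - 236200) = sqrt(-41807168/177) = 8*I*sqrt(115622949)/177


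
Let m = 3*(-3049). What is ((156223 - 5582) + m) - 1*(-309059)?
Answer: 450553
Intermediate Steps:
m = -9147
((156223 - 5582) + m) - 1*(-309059) = ((156223 - 5582) - 9147) - 1*(-309059) = (150641 - 9147) + 309059 = 141494 + 309059 = 450553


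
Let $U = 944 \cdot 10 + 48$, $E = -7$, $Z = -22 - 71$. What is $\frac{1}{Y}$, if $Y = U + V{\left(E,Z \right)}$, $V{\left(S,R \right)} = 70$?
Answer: $\frac{1}{9558} \approx 0.00010462$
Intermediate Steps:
$Z = -93$
$U = 9488$ ($U = 9440 + 48 = 9488$)
$Y = 9558$ ($Y = 9488 + 70 = 9558$)
$\frac{1}{Y} = \frac{1}{9558}$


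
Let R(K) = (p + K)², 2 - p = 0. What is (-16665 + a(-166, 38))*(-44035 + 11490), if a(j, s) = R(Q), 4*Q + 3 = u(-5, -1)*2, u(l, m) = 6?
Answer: 8668393295/16 ≈ 5.4177e+8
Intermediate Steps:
p = 2 (p = 2 - 1*0 = 2 + 0 = 2)
Q = 9/4 (Q = -¾ + (6*2)/4 = -¾ + (¼)*12 = -¾ + 3 = 9/4 ≈ 2.2500)
R(K) = (2 + K)²
a(j, s) = 289/16 (a(j, s) = (2 + 9/4)² = (17/4)² = 289/16)
(-16665 + a(-166, 38))*(-44035 + 11490) = (-16665 + 289/16)*(-44035 + 11490) = -266351/16*(-32545) = 8668393295/16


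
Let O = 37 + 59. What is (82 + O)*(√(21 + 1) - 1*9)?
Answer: -1602 + 178*√22 ≈ -767.11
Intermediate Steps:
O = 96
(82 + O)*(√(21 + 1) - 1*9) = (82 + 96)*(√(21 + 1) - 1*9) = 178*(√22 - 9) = 178*(-9 + √22) = -1602 + 178*√22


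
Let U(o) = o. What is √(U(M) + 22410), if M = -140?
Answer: √22270 ≈ 149.23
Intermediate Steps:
√(U(M) + 22410) = √(-140 + 22410) = √22270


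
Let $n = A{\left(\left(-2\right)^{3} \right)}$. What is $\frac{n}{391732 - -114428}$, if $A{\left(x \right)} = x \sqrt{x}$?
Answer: $- \frac{i \sqrt{2}}{31635} \approx - 4.4704 \cdot 10^{-5} i$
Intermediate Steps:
$A{\left(x \right)} = x^{\frac{3}{2}}$
$n = - 16 i \sqrt{2}$ ($n = \left(\left(-2\right)^{3}\right)^{\frac{3}{2}} = \left(-8\right)^{\frac{3}{2}} = - 16 i \sqrt{2} \approx - 22.627 i$)
$\frac{n}{391732 - -114428} = \frac{\left(-16\right) i \sqrt{2}}{391732 - -114428} = \frac{\left(-16\right) i \sqrt{2}}{391732 + 114428} = \frac{\left(-16\right) i \sqrt{2}}{506160} = - 16 i \sqrt{2} \cdot \frac{1}{506160} = - \frac{i \sqrt{2}}{31635}$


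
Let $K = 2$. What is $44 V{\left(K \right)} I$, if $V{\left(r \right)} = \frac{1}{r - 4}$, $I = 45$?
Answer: $-990$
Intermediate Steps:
$V{\left(r \right)} = \frac{1}{-4 + r}$
$44 V{\left(K \right)} I = \frac{44}{-4 + 2} \cdot 45 = \frac{44}{-2} \cdot 45 = 44 \left(- \frac{1}{2}\right) 45 = \left(-22\right) 45 = -990$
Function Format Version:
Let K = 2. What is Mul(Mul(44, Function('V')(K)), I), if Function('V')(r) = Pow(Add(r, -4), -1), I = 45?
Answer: -990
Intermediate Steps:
Function('V')(r) = Pow(Add(-4, r), -1)
Mul(Mul(44, Function('V')(K)), I) = Mul(Mul(44, Pow(Add(-4, 2), -1)), 45) = Mul(Mul(44, Pow(-2, -1)), 45) = Mul(Mul(44, Rational(-1, 2)), 45) = Mul(-22, 45) = -990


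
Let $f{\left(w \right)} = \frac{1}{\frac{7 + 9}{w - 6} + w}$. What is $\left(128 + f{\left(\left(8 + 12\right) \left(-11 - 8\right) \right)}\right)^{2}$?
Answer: $\frac{88141134499201}{5379929104} \approx 16383.0$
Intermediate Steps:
$f{\left(w \right)} = \frac{1}{w + \frac{16}{-6 + w}}$ ($f{\left(w \right)} = \frac{1}{\frac{16}{-6 + w} + w} = \frac{1}{w + \frac{16}{-6 + w}}$)
$\left(128 + f{\left(\left(8 + 12\right) \left(-11 - 8\right) \right)}\right)^{2} = \left(128 + \frac{-6 + \left(8 + 12\right) \left(-11 - 8\right)}{16 + \left(\left(8 + 12\right) \left(-11 - 8\right)\right)^{2} - 6 \left(8 + 12\right) \left(-11 - 8\right)}\right)^{2} = \left(128 + \frac{-6 + 20 \left(-19\right)}{16 + \left(20 \left(-19\right)\right)^{2} - 6 \cdot 20 \left(-19\right)}\right)^{2} = \left(128 + \frac{-6 - 380}{16 + \left(-380\right)^{2} - -2280}\right)^{2} = \left(128 + \frac{1}{16 + 144400 + 2280} \left(-386\right)\right)^{2} = \left(128 + \frac{1}{146696} \left(-386\right)\right)^{2} = \left(128 - \frac{193}{73348}\right)^{2} = \left(\frac{9388351}{73348}\right)^{2} = \frac{88141134499201}{5379929104}$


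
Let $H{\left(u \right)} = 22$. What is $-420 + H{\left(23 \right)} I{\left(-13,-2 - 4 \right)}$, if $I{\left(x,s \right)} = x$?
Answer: $-706$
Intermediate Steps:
$-420 + H{\left(23 \right)} I{\left(-13,-2 - 4 \right)} = -420 + 22 \left(-13\right) = -420 - 286 = -706$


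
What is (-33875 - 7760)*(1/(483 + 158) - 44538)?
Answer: 1188631661195/641 ≈ 1.8543e+9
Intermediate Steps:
(-33875 - 7760)*(1/(483 + 158) - 44538) = -41635*(1/641 - 44538) = -41635*(-28548857/641) = 1188631661195/641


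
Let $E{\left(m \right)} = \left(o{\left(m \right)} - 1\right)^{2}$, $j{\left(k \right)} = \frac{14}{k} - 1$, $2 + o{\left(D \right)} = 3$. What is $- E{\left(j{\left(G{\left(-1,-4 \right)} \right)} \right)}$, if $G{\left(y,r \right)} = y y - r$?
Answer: $0$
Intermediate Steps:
$G{\left(y,r \right)} = y^{2} - r$
$o{\left(D \right)} = 1$ ($o{\left(D \right)} = -2 + 3 = 1$)
$j{\left(k \right)} = -1 + \frac{14}{k}$ ($j{\left(k \right)} = \frac{14}{k} - 1 = -1 + \frac{14}{k}$)
$E{\left(m \right)} = 0$ ($E{\left(m \right)} = \left(1 - 1\right)^{2} = 0^{2} = 0$)
$- E{\left(j{\left(G{\left(-1,-4 \right)} \right)} \right)} = \left(-1\right) 0 = 0$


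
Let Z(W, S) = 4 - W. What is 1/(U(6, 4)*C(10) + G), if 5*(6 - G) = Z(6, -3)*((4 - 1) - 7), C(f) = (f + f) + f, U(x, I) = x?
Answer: 5/922 ≈ 0.0054230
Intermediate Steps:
C(f) = 3*f (C(f) = 2*f + f = 3*f)
G = 22/5 (G = 6 - (4 - 1*6)*((4 - 1) - 7)/5 = 6 - (4 - 6)*(3 - 7)/5 = 6 - (-2)*(-4)/5 = 6 - ⅕*8 = 6 - 8/5 = 22/5 ≈ 4.4000)
1/(U(6, 4)*C(10) + G) = 1/(6*(3*10) + 22/5) = 1/(6*30 + 22/5) = 1/(180 + 22/5) = 1/(922/5) = 5/922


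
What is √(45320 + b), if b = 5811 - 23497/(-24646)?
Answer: √31058842939458/24646 ≈ 226.12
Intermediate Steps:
b = 143241403/24646 (b = 5811 - 23497*(-1)/24646 = 5811 - 1*(-23497/24646) = 5811 + 23497/24646 = 143241403/24646 ≈ 5812.0)
√(45320 + b) = √(45320 + 143241403/24646) = √(1260198123/24646) = √31058842939458/24646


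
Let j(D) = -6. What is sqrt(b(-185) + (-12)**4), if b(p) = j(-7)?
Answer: sqrt(20730) ≈ 143.98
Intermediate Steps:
b(p) = -6
sqrt(b(-185) + (-12)**4) = sqrt(-6 + (-12)**4) = sqrt(-6 + 20736) = sqrt(20730)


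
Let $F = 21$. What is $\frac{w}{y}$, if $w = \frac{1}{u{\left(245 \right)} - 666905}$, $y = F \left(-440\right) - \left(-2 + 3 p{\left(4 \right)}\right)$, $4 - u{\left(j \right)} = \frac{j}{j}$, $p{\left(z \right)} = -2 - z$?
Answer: $\frac{1}{6148836440} \approx 1.6263 \cdot 10^{-10}$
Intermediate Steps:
$u{\left(j \right)} = 3$ ($u{\left(j \right)} = 4 - \frac{j}{j} = 4 - 1 = 3$)
$y = -9220$ ($y = 21 \left(-440\right) - \left(-2 + 3 \left(-2 - 4\right)\right) = -9240 - \left(-2 + 3 \left(-2 - 4\right)\right) = -9240 + \left(2 - -18\right) = -9240 + \left(2 + 18\right) = -9240 + 20 = -9220$)
$w = - \frac{1}{666902}$ ($w = \frac{1}{3 - 666905} = \frac{1}{-666902} = - \frac{1}{666902} \approx -1.4995 \cdot 10^{-6}$)
$\frac{w}{y} = - \frac{1}{666902 \left(-9220\right)} = \left(- \frac{1}{666902}\right) \left(- \frac{1}{9220}\right) = \frac{1}{6148836440}$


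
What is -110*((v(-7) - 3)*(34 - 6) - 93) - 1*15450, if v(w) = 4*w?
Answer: 90260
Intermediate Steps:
-110*((v(-7) - 3)*(34 - 6) - 93) - 1*15450 = -110*((4*(-7) - 3)*(34 - 6) - 93) - 1*15450 = -110*((-28 - 3)*28 - 93) - 15450 = -110*(-31*28 - 93) - 15450 = -110*(-868 - 93) - 15450 = -110*(-961) - 15450 = 105710 - 15450 = 90260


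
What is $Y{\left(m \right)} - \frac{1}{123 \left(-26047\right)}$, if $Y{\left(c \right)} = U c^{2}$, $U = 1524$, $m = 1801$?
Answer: $\frac{15837083777200645}{3203781} \approx 4.9432 \cdot 10^{9}$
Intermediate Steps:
$Y{\left(c \right)} = 1524 c^{2}$
$Y{\left(m \right)} - \frac{1}{123 \left(-26047\right)} = 1524 \cdot 1801^{2} - \frac{1}{123 \left(-26047\right)} = 1524 \cdot 3243601 - \frac{1}{-3203781} = 4943247924 - - \frac{1}{3203781} = 4943247924 + \frac{1}{3203781} = \frac{15837083777200645}{3203781}$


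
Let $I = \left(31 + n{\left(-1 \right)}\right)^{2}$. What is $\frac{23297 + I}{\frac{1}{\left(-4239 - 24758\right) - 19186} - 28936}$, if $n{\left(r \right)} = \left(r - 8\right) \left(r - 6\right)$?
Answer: $- \frac{1548264339}{1394223289} \approx -1.1105$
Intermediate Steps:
$n{\left(r \right)} = \left(-8 + r\right) \left(-6 + r\right)$
$I = 8836$ ($I = \left(31 + \left(48 + \left(-1\right)^{2} - -14\right)\right)^{2} = \left(31 + \left(48 + 1 + 14\right)\right)^{2} = \left(31 + 63\right)^{2} = 94^{2} = 8836$)
$\frac{23297 + I}{\frac{1}{\left(-4239 - 24758\right) - 19186} - 28936} = \frac{23297 + 8836}{\frac{1}{\left(-4239 - 24758\right) - 19186} - 28936} = \frac{32133}{\frac{1}{\left(-4239 - 24758\right) - 19186} - 28936} = \frac{32133}{\frac{1}{-28997 - 19186} - 28936} = \frac{32133}{\frac{1}{-48183} - 28936} = \frac{32133}{- \frac{1}{48183} - 28936} = \frac{32133}{- \frac{1394223289}{48183}} = 32133 \left(- \frac{48183}{1394223289}\right) = - \frac{1548264339}{1394223289}$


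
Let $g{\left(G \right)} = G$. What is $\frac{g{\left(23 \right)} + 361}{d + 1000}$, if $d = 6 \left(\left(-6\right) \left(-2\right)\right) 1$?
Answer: $\frac{24}{67} \approx 0.35821$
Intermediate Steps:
$d = 72$ ($d = 6 \cdot 12 \cdot 1 = 72 \cdot 1 = 72$)
$\frac{g{\left(23 \right)} + 361}{d + 1000} = \frac{23 + 361}{72 + 1000} = \frac{384}{1072} = 384 \cdot \frac{1}{1072} = \frac{24}{67}$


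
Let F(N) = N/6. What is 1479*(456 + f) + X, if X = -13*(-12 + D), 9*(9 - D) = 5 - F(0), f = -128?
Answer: 4366424/9 ≈ 4.8516e+5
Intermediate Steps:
F(N) = N/6 (F(N) = N*(⅙) = N/6)
D = 76/9 (D = 9 - (5 - 0/6)/9 = 9 - (5 - 1*0)/9 = 9 - (5 + 0)/9 = 9 - ⅑*5 = 9 - 5/9 = 76/9 ≈ 8.4444)
X = 416/9 (X = -13*(-12 + 76/9) = -13*(-32/9) = 416/9 ≈ 46.222)
1479*(456 + f) + X = 1479*(456 - 128) + 416/9 = 1479*328 + 416/9 = 485112 + 416/9 = 4366424/9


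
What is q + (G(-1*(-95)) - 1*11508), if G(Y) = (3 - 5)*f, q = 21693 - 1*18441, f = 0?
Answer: -8256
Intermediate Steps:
q = 3252 (q = 21693 - 18441 = 3252)
G(Y) = 0 (G(Y) = (3 - 5)*0 = -2*0 = 0)
q + (G(-1*(-95)) - 1*11508) = 3252 + (0 - 1*11508) = 3252 + (0 - 11508) = 3252 - 11508 = -8256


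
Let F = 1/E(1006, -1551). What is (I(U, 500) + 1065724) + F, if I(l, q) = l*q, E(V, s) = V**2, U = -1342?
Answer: 399474898065/1012036 ≈ 3.9472e+5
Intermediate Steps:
F = 1/1012036 (F = 1/(1006**2) = 1/1012036 ≈ 9.8811e-7)
(I(U, 500) + 1065724) + F = (-1342*500 + 1065724) + 1/1012036 = (-671000 + 1065724) + 1/1012036 = 394724 + 1/1012036 = 399474898065/1012036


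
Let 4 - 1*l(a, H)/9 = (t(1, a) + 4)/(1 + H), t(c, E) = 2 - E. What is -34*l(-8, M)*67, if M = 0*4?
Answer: 205020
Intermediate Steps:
M = 0
l(a, H) = 36 - 9*(6 - a)/(1 + H) (l(a, H) = 36 - 9*((2 - a) + 4)/(1 + H) = 36 - 9*(6 - a)/(1 + H))
-34*l(-8, M)*67 = -306*(-2 - 8 + 4*0)/(1 + 0)*67 = -306*(-2 - 8 + 0)/1*67 = -306*(-10)*67 = -34*(-90)*67 = 3060*67 = 205020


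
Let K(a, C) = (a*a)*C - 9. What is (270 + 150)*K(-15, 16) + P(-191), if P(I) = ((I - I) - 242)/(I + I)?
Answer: 288070141/191 ≈ 1.5082e+6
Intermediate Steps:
K(a, C) = -9 + C*a² (K(a, C) = a²*C - 9 = C*a² - 9 = -9 + C*a²)
P(I) = -121/I (P(I) = (0 - 242)/((2*I)) = -121/I)
(270 + 150)*K(-15, 16) + P(-191) = (270 + 150)*(-9 + 16*(-15)²) - 121/(-191) = 420*(-9 + 16*225) - 121*(-1/191) = 420*(-9 + 3600) + 121/191 = 420*3591 + 121/191 = 1508220 + 121/191 = 288070141/191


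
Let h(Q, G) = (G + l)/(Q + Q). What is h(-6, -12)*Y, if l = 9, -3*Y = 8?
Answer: -⅔ ≈ -0.66667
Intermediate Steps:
Y = -8/3 (Y = -⅓*8 = -8/3 ≈ -2.6667)
h(Q, G) = (9 + G)/(2*Q) (h(Q, G) = (G + 9)/(Q + Q) = (9 + G)/((2*Q)) = (9 + G)*(1/(2*Q)) = (9 + G)/(2*Q))
h(-6, -12)*Y = ((½)*(9 - 12)/(-6))*(-8/3) = ((½)*(-⅙)*(-3))*(-8/3) = (¼)*(-8/3) = -⅔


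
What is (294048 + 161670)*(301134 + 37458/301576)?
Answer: 10346487564050739/75394 ≈ 1.3723e+11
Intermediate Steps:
(294048 + 161670)*(301134 + 37458/301576) = 455718*(301134 + 37458*(1/301576)) = 455718*(301134 + 18729/150788) = 455718*(45407412321/150788) = 10346487564050739/75394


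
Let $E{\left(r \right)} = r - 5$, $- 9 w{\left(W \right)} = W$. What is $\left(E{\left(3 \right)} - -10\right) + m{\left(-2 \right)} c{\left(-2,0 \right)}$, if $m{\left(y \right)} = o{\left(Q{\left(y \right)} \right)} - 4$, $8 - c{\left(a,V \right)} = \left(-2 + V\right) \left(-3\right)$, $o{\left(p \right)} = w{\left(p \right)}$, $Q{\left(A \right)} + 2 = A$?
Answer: $\frac{8}{9} \approx 0.88889$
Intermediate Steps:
$w{\left(W \right)} = - \frac{W}{9}$
$E{\left(r \right)} = -5 + r$ ($E{\left(r \right)} = r - 5 = -5 + r$)
$Q{\left(A \right)} = -2 + A$
$o{\left(p \right)} = - \frac{p}{9}$
$c{\left(a,V \right)} = 2 + 3 V$ ($c{\left(a,V \right)} = 8 - \left(-2 + V\right) \left(-3\right) = 8 - \left(6 - 3 V\right) = 8 + \left(-6 + 3 V\right) = 2 + 3 V$)
$m{\left(y \right)} = - \frac{34}{9} - \frac{y}{9}$ ($m{\left(y \right)} = - \frac{-2 + y}{9} - 4 = \left(\frac{2}{9} - \frac{y}{9}\right) - 4 = - \frac{34}{9} - \frac{y}{9}$)
$\left(E{\left(3 \right)} - -10\right) + m{\left(-2 \right)} c{\left(-2,0 \right)} = \left(\left(-5 + 3\right) - -10\right) + \left(- \frac{34}{9} - - \frac{2}{9}\right) \left(2 + 3 \cdot 0\right) = \left(-2 + 10\right) + \left(- \frac{34}{9} + \frac{2}{9}\right) \left(2 + 0\right) = 8 - \frac{64}{9} = \frac{8}{9}$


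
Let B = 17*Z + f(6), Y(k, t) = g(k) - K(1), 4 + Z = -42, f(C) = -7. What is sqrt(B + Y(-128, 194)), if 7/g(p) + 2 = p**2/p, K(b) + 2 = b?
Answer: 3*I*sqrt(1479790)/130 ≈ 28.072*I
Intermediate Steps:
K(b) = -2 + b
Z = -46 (Z = -4 - 42 = -46)
g(p) = 7/(-2 + p) (g(p) = 7/(-2 + p**2/p) = 7/(-2 + p))
Y(k, t) = 1 + 7/(-2 + k) (Y(k, t) = 7/(-2 + k) - (-2 + 1) = 7/(-2 + k) - 1*(-1) = 7/(-2 + k) + 1 = 1 + 7/(-2 + k))
B = -789 (B = 17*(-46) - 7 = -782 - 7 = -789)
sqrt(B + Y(-128, 194)) = sqrt(-789 + (5 - 128)/(-2 - 128)) = sqrt(-789 - 123/(-130)) = sqrt(-789 - 1/130*(-123)) = sqrt(-789 + 123/130) = sqrt(-102447/130) = 3*I*sqrt(1479790)/130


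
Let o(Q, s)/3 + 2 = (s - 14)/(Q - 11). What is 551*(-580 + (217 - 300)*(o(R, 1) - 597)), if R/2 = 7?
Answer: 27851948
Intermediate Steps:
R = 14 (R = 2*7 = 14)
o(Q, s) = -6 + 3*(-14 + s)/(-11 + Q) (o(Q, s) = -6 + 3*((s - 14)/(Q - 11)) = -6 + 3*((-14 + s)/(-11 + Q)) = -6 + 3*(-14 + s)/(-11 + Q))
551*(-580 + (217 - 300)*(o(R, 1) - 597)) = 551*(-580 + (217 - 300)*(3*(8 + 1 - 2*14)/(-11 + 14) - 597)) = 551*(-580 - 83*(3*(8 + 1 - 28)/3 - 597)) = 551*(-580 - 83*(3*(⅓)*(-19) - 597)) = 551*(-580 - 83*(-19 - 597)) = 551*(-580 - 83*(-616)) = 551*(-580 + 51128) = 551*50548 = 27851948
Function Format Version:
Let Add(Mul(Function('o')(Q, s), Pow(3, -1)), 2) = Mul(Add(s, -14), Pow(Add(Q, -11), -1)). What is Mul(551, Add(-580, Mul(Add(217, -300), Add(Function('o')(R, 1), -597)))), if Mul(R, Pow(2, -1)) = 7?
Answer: 27851948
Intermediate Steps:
R = 14 (R = Mul(2, 7) = 14)
Function('o')(Q, s) = Add(-6, Mul(3, Pow(Add(-11, Q), -1), Add(-14, s))) (Function('o')(Q, s) = Add(-6, Mul(3, Mul(Add(s, -14), Pow(Add(Q, -11), -1)))) = Add(-6, Mul(3, Mul(Add(-14, s), Pow(Add(-11, Q), -1)))) = Add(-6, Mul(3, Mul(Pow(Add(-11, Q), -1), Add(-14, s)))) = Add(-6, Mul(3, Pow(Add(-11, Q), -1), Add(-14, s))))
Mul(551, Add(-580, Mul(Add(217, -300), Add(Function('o')(R, 1), -597)))) = Mul(551, Add(-580, Mul(Add(217, -300), Add(Mul(3, Pow(Add(-11, 14), -1), Add(8, 1, Mul(-2, 14))), -597)))) = Mul(551, Add(-580, Mul(-83, Add(Mul(3, Pow(3, -1), Add(8, 1, -28)), -597)))) = Mul(551, Add(-580, Mul(-83, Add(Mul(3, Rational(1, 3), -19), -597)))) = Mul(551, Add(-580, Mul(-83, Add(-19, -597)))) = Mul(551, Add(-580, Mul(-83, -616))) = Mul(551, Add(-580, 51128)) = Mul(551, 50548) = 27851948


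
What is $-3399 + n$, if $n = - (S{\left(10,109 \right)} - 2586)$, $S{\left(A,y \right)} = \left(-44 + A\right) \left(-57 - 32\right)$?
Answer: $-3839$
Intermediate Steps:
$S{\left(A,y \right)} = 3916 - 89 A$ ($S{\left(A,y \right)} = \left(-44 + A\right) \left(-89\right) = 3916 - 89 A$)
$n = -440$ ($n = - (\left(3916 - 890\right) - 2586) = - (3026 - 2586) = \left(-1\right) 440 = -440$)
$-3399 + n = -3399 - 440 = -3839$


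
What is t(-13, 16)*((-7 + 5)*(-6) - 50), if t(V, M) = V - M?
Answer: 1102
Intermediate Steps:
t(-13, 16)*((-7 + 5)*(-6) - 50) = (-13 - 1*16)*((-7 + 5)*(-6) - 50) = (-13 - 16)*(-2*(-6) - 50) = -29*(12 - 50) = -29*(-38) = 1102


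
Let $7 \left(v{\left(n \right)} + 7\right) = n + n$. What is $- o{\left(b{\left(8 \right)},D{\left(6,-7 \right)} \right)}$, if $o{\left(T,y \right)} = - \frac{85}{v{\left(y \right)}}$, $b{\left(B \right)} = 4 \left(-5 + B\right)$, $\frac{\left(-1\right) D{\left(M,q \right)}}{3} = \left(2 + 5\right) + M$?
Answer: $- \frac{595}{127} \approx -4.685$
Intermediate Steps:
$D{\left(M,q \right)} = -21 - 3 M$ ($D{\left(M,q \right)} = - 3 \left(\left(2 + 5\right) + M\right) = - 3 \left(7 + M\right) = -21 - 3 M$)
$b{\left(B \right)} = -20 + 4 B$
$v{\left(n \right)} = -7 + \frac{2 n}{7}$ ($v{\left(n \right)} = -7 + \frac{n + n}{7} = -7 + \frac{2 n}{7}$)
$o{\left(T,y \right)} = - \frac{85}{-7 + \frac{2 y}{7}}$
$- o{\left(b{\left(8 \right)},D{\left(6,-7 \right)} \right)} = - \frac{-595}{-49 + 2 \left(-21 - 18\right)} = - \frac{-595}{-49 + 2 \left(-39\right)} = - \frac{-595}{-49 - 78} = - \frac{-595}{-127} = - \frac{\left(-595\right) \left(-1\right)}{127} = \left(-1\right) \frac{595}{127} = - \frac{595}{127}$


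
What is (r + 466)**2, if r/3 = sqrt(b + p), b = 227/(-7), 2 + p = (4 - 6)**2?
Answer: 1518175/7 + 2796*I*sqrt(1491)/7 ≈ 2.1688e+5 + 15423.0*I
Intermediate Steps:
p = 2 (p = -2 + (4 - 6)**2 = -2 + (-2)**2 = -2 + 4 = 2)
b = -227/7 (b = 227*(-1/7) = -227/7 ≈ -32.429)
r = 3*I*sqrt(1491)/7 (r = 3*sqrt(-227/7 + 2) = 3*sqrt(-213/7) = 3*(I*sqrt(1491)/7) = 3*I*sqrt(1491)/7 ≈ 16.549*I)
(r + 466)**2 = (3*I*sqrt(1491)/7 + 466)**2 = (466 + 3*I*sqrt(1491)/7)**2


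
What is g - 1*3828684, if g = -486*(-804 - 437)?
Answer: -3225558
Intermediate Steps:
g = 603126 (g = -486*(-1241) = 603126)
g - 1*3828684 = 603126 - 1*3828684 = 603126 - 3828684 = -3225558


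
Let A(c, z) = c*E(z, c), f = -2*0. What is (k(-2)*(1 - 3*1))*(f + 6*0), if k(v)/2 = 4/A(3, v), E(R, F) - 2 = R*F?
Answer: 0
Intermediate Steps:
E(R, F) = 2 + F*R (E(R, F) = 2 + R*F = 2 + F*R)
f = 0
A(c, z) = c*(2 + c*z)
k(v) = 8/(6 + 9*v) (k(v) = 2*(4/((3*(2 + 3*v)))) = 2*(4/(6 + 9*v)) = 8/(6 + 9*v))
(k(-2)*(1 - 3*1))*(f + 6*0) = ((8/(3*(2 + 3*(-2))))*(1 - 3*1))*(0 + 6*0) = ((8/(3*(2 - 6)))*(1 - 3))*(0 + 0) = (((8/3)/(-4))*(-2))*0 = (((8/3)*(-¼))*(-2))*0 = -⅔*(-2)*0 = (4/3)*0 = 0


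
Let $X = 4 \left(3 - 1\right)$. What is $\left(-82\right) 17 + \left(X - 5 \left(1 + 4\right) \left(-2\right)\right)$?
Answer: $-1336$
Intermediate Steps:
$X = 8$ ($X = 4 \cdot 2 = 8$)
$\left(-82\right) 17 + \left(X - 5 \left(1 + 4\right) \left(-2\right)\right) = \left(-82\right) 17 - \left(-8 + 5 \left(1 + 4\right) \left(-2\right)\right) = -1394 - \left(-8 + 5 \cdot 5 \left(-2\right)\right) = -1394 + \left(8 - -50\right) = -1394 + \left(8 + 50\right) = -1394 + 58 = -1336$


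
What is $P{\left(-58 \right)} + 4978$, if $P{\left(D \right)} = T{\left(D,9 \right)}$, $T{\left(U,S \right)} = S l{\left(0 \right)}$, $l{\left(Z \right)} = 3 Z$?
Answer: $4978$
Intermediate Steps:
$T{\left(U,S \right)} = 0$ ($T{\left(U,S \right)} = S 3 \cdot 0 = S 0 = 0$)
$P{\left(D \right)} = 0$
$P{\left(-58 \right)} + 4978 = 0 + 4978 = 4978$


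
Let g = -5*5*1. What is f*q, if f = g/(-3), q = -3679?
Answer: -91975/3 ≈ -30658.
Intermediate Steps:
g = -25 (g = -25*1 = -25)
f = 25/3 (f = -25/(-3) = -25*(-1/3) = 25/3 ≈ 8.3333)
f*q = (25/3)*(-3679) = -91975/3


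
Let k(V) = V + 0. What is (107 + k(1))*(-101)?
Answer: -10908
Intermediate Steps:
k(V) = V
(107 + k(1))*(-101) = (107 + 1)*(-101) = 108*(-101) = -10908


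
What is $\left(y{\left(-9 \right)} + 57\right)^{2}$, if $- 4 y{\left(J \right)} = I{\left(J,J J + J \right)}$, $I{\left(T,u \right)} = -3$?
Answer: $\frac{53361}{16} \approx 3335.1$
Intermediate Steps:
$y{\left(J \right)} = \frac{3}{4}$ ($y{\left(J \right)} = \left(- \frac{1}{4}\right) \left(-3\right) = \frac{3}{4}$)
$\left(y{\left(-9 \right)} + 57\right)^{2} = \left(\frac{3}{4} + 57\right)^{2} = \left(\frac{231}{4}\right)^{2} = \frac{53361}{16}$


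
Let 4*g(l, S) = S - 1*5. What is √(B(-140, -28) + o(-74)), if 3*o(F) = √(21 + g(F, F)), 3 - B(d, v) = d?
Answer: √(5148 + 6*√5)/6 ≈ 11.974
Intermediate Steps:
B(d, v) = 3 - d
g(l, S) = -5/4 + S/4 (g(l, S) = (S - 1*5)/4 = (S - 5)/4 = (-5 + S)/4 = -5/4 + S/4)
o(F) = √(79/4 + F/4)/3 (o(F) = √(21 + (-5/4 + F/4))/3 = √(79/4 + F/4)/3)
√(B(-140, -28) + o(-74)) = √((3 - 1*(-140)) + √(79 - 74)/6) = √((3 + 140) + √5/6) = √(143 + √5/6)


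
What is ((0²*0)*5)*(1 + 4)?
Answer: 0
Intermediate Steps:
((0²*0)*5)*(1 + 4) = ((0*0)*5)*5 = (0*5)*5 = 0*5 = 0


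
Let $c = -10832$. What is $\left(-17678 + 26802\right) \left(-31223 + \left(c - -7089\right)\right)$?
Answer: $-319029784$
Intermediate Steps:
$\left(-17678 + 26802\right) \left(-31223 + \left(c - -7089\right)\right) = \left(-17678 + 26802\right) \left(-31223 - 3743\right) = 9124 \left(-31223 + \left(-10832 + 7089\right)\right) = 9124 \left(-31223 - 3743\right) = 9124 \left(-34966\right) = -319029784$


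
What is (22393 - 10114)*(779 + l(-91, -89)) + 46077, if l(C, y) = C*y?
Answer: 109059039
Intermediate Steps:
(22393 - 10114)*(779 + l(-91, -89)) + 46077 = (22393 - 10114)*(779 - 91*(-89)) + 46077 = 12279*(779 + 8099) + 46077 = 12279*8878 + 46077 = 109012962 + 46077 = 109059039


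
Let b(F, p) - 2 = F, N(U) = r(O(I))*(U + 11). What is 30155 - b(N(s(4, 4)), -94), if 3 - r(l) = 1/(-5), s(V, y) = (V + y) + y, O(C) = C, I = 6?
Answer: 150397/5 ≈ 30079.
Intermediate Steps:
s(V, y) = V + 2*y
r(l) = 16/5 (r(l) = 3 - 1/(-5) = 3 - 1*(-⅕) = 3 + ⅕ = 16/5)
N(U) = 176/5 + 16*U/5 (N(U) = 16*(U + 11)/5 = 16*(11 + U)/5 = 176/5 + 16*U/5)
b(F, p) = 2 + F
30155 - b(N(s(4, 4)), -94) = 30155 - (2 + (176/5 + 16*(4 + 2*4)/5)) = 30155 - (2 + (176/5 + 16*(4 + 8)/5)) = 30155 - (2 + (176/5 + (16/5)*12)) = 30155 - (2 + (176/5 + 192/5)) = 30155 - (2 + 368/5) = 30155 - 1*378/5 = 30155 - 378/5 = 150397/5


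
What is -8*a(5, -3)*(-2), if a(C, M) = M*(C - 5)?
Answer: 0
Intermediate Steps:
a(C, M) = M*(-5 + C)
-8*a(5, -3)*(-2) = -(-24)*(-5 + 5)*(-2) = -(-24)*0*(-2) = -8*0*(-2) = 0*(-2) = 0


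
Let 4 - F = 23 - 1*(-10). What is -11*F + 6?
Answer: 325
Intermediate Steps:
F = -29 (F = 4 - (23 - 1*(-10)) = 4 - (23 + 10) = 4 - 1*33 = 4 - 33 = -29)
-11*F + 6 = -11*(-29) + 6 = 319 + 6 = 325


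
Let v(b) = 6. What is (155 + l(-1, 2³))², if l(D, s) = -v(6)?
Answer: 22201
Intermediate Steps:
l(D, s) = -6 (l(D, s) = -1*6 = -6)
(155 + l(-1, 2³))² = (155 - 6)² = 149² = 22201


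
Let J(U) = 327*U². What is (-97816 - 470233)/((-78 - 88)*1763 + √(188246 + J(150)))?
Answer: 83122042121/42820579609 + 568049*√7545746/85641159218 ≈ 1.9594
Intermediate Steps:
(-97816 - 470233)/((-78 - 88)*1763 + √(188246 + J(150))) = (-97816 - 470233)/((-78 - 88)*1763 + √(188246 + 327*150²)) = -568049/(-166*1763 + √(188246 + 327*22500)) = -568049/(-292658 + √(188246 + 7357500)) = -568049/(-292658 + √7545746)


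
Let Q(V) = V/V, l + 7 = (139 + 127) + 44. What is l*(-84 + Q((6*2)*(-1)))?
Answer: -25149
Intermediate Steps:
l = 303 (l = -7 + ((139 + 127) + 44) = -7 + (266 + 44) = -7 + 310 = 303)
Q(V) = 1
l*(-84 + Q((6*2)*(-1))) = 303*(-84 + 1) = 303*(-83) = -25149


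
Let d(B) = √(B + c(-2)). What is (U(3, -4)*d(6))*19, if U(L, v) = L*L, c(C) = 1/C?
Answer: 171*√22/2 ≈ 401.03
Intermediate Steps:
U(L, v) = L²
d(B) = √(-½ + B) (d(B) = √(B + 1/(-2)) = √(B - ½) = √(-½ + B))
(U(3, -4)*d(6))*19 = (3²*(√(-2 + 4*6)/2))*19 = (9*(√(-2 + 24)/2))*19 = (9*(√22/2))*19 = (9*√22/2)*19 = 171*√22/2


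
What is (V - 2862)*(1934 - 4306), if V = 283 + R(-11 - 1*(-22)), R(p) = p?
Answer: 6091296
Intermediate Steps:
V = 294 (V = 283 + (-11 - 1*(-22)) = 283 + (-11 + 22) = 283 + 11 = 294)
(V - 2862)*(1934 - 4306) = (294 - 2862)*(1934 - 4306) = -2568*(-2372) = 6091296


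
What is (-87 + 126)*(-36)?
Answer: -1404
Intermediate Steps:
(-87 + 126)*(-36) = 39*(-36) = -1404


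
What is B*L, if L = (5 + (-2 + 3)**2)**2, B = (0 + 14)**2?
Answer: 7056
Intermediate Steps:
B = 196 (B = 14**2 = 196)
L = 36 (L = (5 + 1**2)**2 = (5 + 1)**2 = 6**2 = 36)
B*L = 196*36 = 7056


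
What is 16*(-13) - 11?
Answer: -219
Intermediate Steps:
16*(-13) - 11 = -208 - 11 = -219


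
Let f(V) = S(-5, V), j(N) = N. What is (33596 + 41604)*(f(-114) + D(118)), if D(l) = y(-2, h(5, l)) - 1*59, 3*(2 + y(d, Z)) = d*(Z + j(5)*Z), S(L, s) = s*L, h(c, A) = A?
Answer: 2782400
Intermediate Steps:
S(L, s) = L*s
f(V) = -5*V
y(d, Z) = -2 + 2*Z*d (y(d, Z) = -2 + (d*(Z + 5*Z))/3 = -2 + (d*(6*Z))/3 = -2 + (6*Z*d)/3 = -2 + 2*Z*d)
D(l) = -61 - 4*l (D(l) = (-2 + 2*l*(-2)) - 1*59 = (-2 - 4*l) - 59 = -61 - 4*l)
(33596 + 41604)*(f(-114) + D(118)) = (33596 + 41604)*(-5*(-114) + (-61 - 4*118)) = 75200*(570 + (-61 - 472)) = 75200*(570 - 533) = 75200*37 = 2782400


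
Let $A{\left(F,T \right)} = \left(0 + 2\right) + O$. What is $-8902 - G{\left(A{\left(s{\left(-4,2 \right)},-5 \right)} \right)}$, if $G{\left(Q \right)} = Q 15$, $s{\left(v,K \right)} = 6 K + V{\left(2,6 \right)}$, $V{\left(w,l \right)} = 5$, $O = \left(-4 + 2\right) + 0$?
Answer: $-8902$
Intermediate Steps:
$O = -2$ ($O = -2 + 0 = -2$)
$s{\left(v,K \right)} = 5 + 6 K$ ($s{\left(v,K \right)} = 6 K + 5 = 5 + 6 K$)
$A{\left(F,T \right)} = 0$ ($A{\left(F,T \right)} = \left(0 + 2\right) - 2 = 2 - 2 = 0$)
$G{\left(Q \right)} = 15 Q$
$-8902 - G{\left(A{\left(s{\left(-4,2 \right)},-5 \right)} \right)} = -8902 - 15 \cdot 0 = -8902 - 0 = -8902 + 0 = -8902$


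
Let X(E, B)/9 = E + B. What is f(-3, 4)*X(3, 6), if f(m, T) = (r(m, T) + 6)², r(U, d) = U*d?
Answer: 2916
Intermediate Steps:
X(E, B) = 9*B + 9*E (X(E, B) = 9*(E + B) = 9*(B + E) = 9*B + 9*E)
f(m, T) = (6 + T*m)² (f(m, T) = (m*T + 6)² = (T*m + 6)² = (6 + T*m)²)
f(-3, 4)*X(3, 6) = (6 + 4*(-3))²*(9*6 + 9*3) = (6 - 12)²*(54 + 27) = (-6)²*81 = 36*81 = 2916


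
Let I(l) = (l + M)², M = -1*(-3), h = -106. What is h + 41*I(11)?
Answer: 7930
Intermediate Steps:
M = 3
I(l) = (3 + l)² (I(l) = (l + 3)² = (3 + l)²)
h + 41*I(11) = -106 + 41*(3 + 11)² = -106 + 41*14² = -106 + 41*196 = -106 + 8036 = 7930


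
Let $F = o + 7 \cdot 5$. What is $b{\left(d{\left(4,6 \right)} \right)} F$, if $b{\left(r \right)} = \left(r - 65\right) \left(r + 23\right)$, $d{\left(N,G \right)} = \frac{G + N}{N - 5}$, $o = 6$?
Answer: $-39975$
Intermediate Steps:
$F = 41$ ($F = 6 + 7 \cdot 5 = 6 + 35 = 41$)
$d{\left(N,G \right)} = \frac{G + N}{-5 + N}$ ($d{\left(N,G \right)} = \frac{G + N}{N - 5} = \frac{G + N}{-5 + N}$)
$b{\left(r \right)} = \left(-65 + r\right) \left(23 + r\right)$
$b{\left(d{\left(4,6 \right)} \right)} F = \left(-1495 + \left(\frac{6 + 4}{-5 + 4}\right)^{2} - 42 \frac{6 + 4}{-5 + 4}\right) 41 = \left(-1495 + \left(\frac{1}{-1} \cdot 10\right)^{2} - 42 \frac{1}{-1} \cdot 10\right) 41 = \left(-1495 + \left(\left(-1\right) 10\right)^{2} - 42 \left(\left(-1\right) 10\right)\right) 41 = \left(-1495 + \left(-10\right)^{2} - -420\right) 41 = \left(-1495 + 100 + 420\right) 41 = \left(-975\right) 41 = -39975$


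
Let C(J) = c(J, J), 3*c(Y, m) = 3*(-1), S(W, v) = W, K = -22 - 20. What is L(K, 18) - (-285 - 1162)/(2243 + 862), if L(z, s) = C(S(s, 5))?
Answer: -1658/3105 ≈ -0.53398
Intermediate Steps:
K = -42
c(Y, m) = -1 (c(Y, m) = (3*(-1))/3 = (1/3)*(-3) = -1)
C(J) = -1
L(z, s) = -1
L(K, 18) - (-285 - 1162)/(2243 + 862) = -1 - (-285 - 1162)/(2243 + 862) = -1 - (-1447)/3105 = -1 - 1*(-1447/3105) = -1 + 1447/3105 = -1658/3105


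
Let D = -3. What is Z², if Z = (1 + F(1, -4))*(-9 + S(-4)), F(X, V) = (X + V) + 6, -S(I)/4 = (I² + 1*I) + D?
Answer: 32400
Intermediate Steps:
S(I) = 12 - 4*I - 4*I² (S(I) = -4*((I² + 1*I) - 3) = -4*((I² + I) - 3) = -4*((I + I²) - 3) = -4*(-3 + I + I²) = 12 - 4*I - 4*I²)
F(X, V) = 6 + V + X (F(X, V) = (V + X) + 6 = 6 + V + X)
Z = -180 (Z = (1 + (6 - 4 + 1))*(-9 + (12 - 4*(-4) - 4*(-4)²)) = (1 + 3)*(-9 + (12 + 16 - 4*16)) = 4*(-9 + (12 + 16 - 64)) = 4*(-9 - 36) = 4*(-45) = -180)
Z² = (-180)² = 32400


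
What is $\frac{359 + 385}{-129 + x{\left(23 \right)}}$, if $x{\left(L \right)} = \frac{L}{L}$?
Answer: $- \frac{93}{16} \approx -5.8125$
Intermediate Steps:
$x{\left(L \right)} = 1$
$\frac{359 + 385}{-129 + x{\left(23 \right)}} = \frac{359 + 385}{-129 + 1} = \frac{744}{-128} = 744 \left(- \frac{1}{128}\right) = - \frac{93}{16}$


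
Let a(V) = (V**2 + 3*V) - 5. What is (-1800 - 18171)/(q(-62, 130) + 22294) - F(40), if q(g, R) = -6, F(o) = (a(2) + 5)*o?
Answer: -1276453/3184 ≈ -400.90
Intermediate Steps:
a(V) = -5 + V**2 + 3*V
F(o) = 10*o (F(o) = ((-5 + 2**2 + 3*2) + 5)*o = ((-5 + 4 + 6) + 5)*o = (5 + 5)*o = 10*o)
(-1800 - 18171)/(q(-62, 130) + 22294) - F(40) = (-1800 - 18171)/(-6 + 22294) - 10*40 = -19971/22288 - 1*400 = -19971*1/22288 - 400 = -2853/3184 - 400 = -1276453/3184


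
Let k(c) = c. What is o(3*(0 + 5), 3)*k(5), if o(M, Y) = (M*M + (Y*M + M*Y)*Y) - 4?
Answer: 2455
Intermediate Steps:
o(M, Y) = -4 + M² + 2*M*Y² (o(M, Y) = (M² + (M*Y + M*Y)*Y) - 4 = (M² + (2*M*Y)*Y) - 4 = (M² + 2*M*Y²) - 4 = -4 + M² + 2*M*Y²)
o(3*(0 + 5), 3)*k(5) = (-4 + (3*(0 + 5))² + 2*(3*(0 + 5))*3²)*5 = (-4 + (3*5)² + 2*(3*5)*9)*5 = (-4 + 15² + 2*15*9)*5 = (-4 + 225 + 270)*5 = 491*5 = 2455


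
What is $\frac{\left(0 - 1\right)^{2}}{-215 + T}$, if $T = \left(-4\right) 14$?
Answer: $- \frac{1}{271} \approx -0.00369$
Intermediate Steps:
$T = -56$
$\frac{\left(0 - 1\right)^{2}}{-215 + T} = \frac{\left(0 - 1\right)^{2}}{-215 - 56} = \frac{\left(-1\right)^{2}}{-271} = \left(- \frac{1}{271}\right) 1 = - \frac{1}{271}$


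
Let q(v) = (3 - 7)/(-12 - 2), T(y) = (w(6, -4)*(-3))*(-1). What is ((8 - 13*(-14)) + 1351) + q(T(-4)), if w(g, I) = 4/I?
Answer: 10789/7 ≈ 1541.3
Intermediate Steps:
T(y) = -3 (T(y) = ((4/(-4))*(-3))*(-1) = ((4*(-¼))*(-3))*(-1) = -1*(-3)*(-1) = 3*(-1) = -3)
q(v) = 2/7 (q(v) = -4/(-14) = -4*(-1/14) = 2/7)
((8 - 13*(-14)) + 1351) + q(T(-4)) = ((8 - 13*(-14)) + 1351) + 2/7 = ((8 + 182) + 1351) + 2/7 = (190 + 1351) + 2/7 = 1541 + 2/7 = 10789/7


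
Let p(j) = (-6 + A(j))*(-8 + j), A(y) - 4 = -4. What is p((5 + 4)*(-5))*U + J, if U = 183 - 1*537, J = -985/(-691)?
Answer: -77786267/691 ≈ -1.1257e+5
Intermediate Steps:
A(y) = 0 (A(y) = 4 - 4 = 0)
p(j) = 48 - 6*j (p(j) = (-6 + 0)*(-8 + j) = -6*(-8 + j) = 48 - 6*j)
J = 985/691 (J = -985*(-1/691) = 985/691 ≈ 1.4255)
U = -354 (U = 183 - 537 = -354)
p((5 + 4)*(-5))*U + J = (48 - 6*(5 + 4)*(-5))*(-354) + 985/691 = (48 - 54*(-5))*(-354) + 985/691 = (48 - 6*(-45))*(-354) + 985/691 = (48 + 270)*(-354) + 985/691 = 318*(-354) + 985/691 = -112572 + 985/691 = -77786267/691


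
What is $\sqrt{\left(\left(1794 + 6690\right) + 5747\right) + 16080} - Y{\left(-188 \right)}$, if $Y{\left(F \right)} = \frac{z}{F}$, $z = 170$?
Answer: $\frac{85}{94} + \sqrt{30311} \approx 175.0$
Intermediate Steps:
$Y{\left(F \right)} = \frac{170}{F}$
$\sqrt{\left(\left(1794 + 6690\right) + 5747\right) + 16080} - Y{\left(-188 \right)} = \sqrt{\left(\left(1794 + 6690\right) + 5747\right) + 16080} - \frac{170}{-188} = \sqrt{\left(8484 + 5747\right) + 16080} - 170 \left(- \frac{1}{188}\right) = \sqrt{14231 + 16080} - - \frac{85}{94} = \sqrt{30311} + \frac{85}{94} = \frac{85}{94} + \sqrt{30311}$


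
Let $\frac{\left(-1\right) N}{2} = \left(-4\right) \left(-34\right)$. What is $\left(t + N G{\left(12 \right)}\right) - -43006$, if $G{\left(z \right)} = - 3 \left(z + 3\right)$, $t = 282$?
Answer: $55528$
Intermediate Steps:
$N = -272$ ($N = - 2 \left(\left(-4\right) \left(-34\right)\right) = \left(-2\right) 136 = -272$)
$G{\left(z \right)} = -9 - 3 z$ ($G{\left(z \right)} = - 3 \left(3 + z\right) = -9 - 3 z$)
$\left(t + N G{\left(12 \right)}\right) - -43006 = \left(282 - 272 \left(-9 - 36\right)\right) - -43006 = \left(282 - 272 \left(-9 - 36\right)\right) + 43006 = \left(282 - -12240\right) + 43006 = \left(282 + 12240\right) + 43006 = 12522 + 43006 = 55528$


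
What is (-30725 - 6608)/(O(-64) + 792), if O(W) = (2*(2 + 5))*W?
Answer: 37333/104 ≈ 358.97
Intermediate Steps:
O(W) = 14*W (O(W) = (2*7)*W = 14*W)
(-30725 - 6608)/(O(-64) + 792) = (-30725 - 6608)/(14*(-64) + 792) = -37333/(-896 + 792) = -37333/(-104) = -37333*(-1/104) = 37333/104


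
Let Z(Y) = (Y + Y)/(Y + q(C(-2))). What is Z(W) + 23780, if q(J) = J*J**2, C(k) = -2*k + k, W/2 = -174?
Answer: 2021474/85 ≈ 23782.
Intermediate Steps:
W = -348 (W = 2*(-174) = -348)
C(k) = -k
q(J) = J**3
Z(Y) = 2*Y/(8 + Y) (Z(Y) = (Y + Y)/(Y + (-1*(-2))**3) = (2*Y)/(Y + 2**3) = (2*Y)/(Y + 8) = (2*Y)/(8 + Y) = 2*Y/(8 + Y))
Z(W) + 23780 = 2*(-348)/(8 - 348) + 23780 = 2*(-348)/(-340) + 23780 = 2*(-348)*(-1/340) + 23780 = 174/85 + 23780 = 2021474/85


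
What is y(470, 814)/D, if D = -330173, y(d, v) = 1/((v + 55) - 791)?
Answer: -1/25753494 ≈ -3.8830e-8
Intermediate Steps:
y(d, v) = 1/(-736 + v) (y(d, v) = 1/((55 + v) - 791) = 1/(-736 + v))
y(470, 814)/D = 1/((-736 + 814)*(-330173)) = -1/330173/78 = (1/78)*(-1/330173) = -1/25753494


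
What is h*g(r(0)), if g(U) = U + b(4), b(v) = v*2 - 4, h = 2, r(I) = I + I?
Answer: 8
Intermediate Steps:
r(I) = 2*I
b(v) = -4 + 2*v (b(v) = 2*v - 4 = -4 + 2*v)
g(U) = 4 + U (g(U) = U + (-4 + 2*4) = U + (-4 + 8) = U + 4 = 4 + U)
h*g(r(0)) = 2*(4 + 2*0) = 2*(4 + 0) = 2*4 = 8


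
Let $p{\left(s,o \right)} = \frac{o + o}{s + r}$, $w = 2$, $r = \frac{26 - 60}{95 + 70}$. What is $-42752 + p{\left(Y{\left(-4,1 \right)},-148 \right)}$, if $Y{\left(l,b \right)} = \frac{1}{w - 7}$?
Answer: $- \frac{2815544}{67} \approx -42023.0$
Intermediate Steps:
$r = - \frac{34}{165} \approx -0.20606$
$Y{\left(l,b \right)} = - \frac{1}{5}$ ($Y{\left(l,b \right)} = \frac{1}{2 - 7} = \frac{1}{-5} = - \frac{1}{5}$)
$p{\left(s,o \right)} = \frac{2 o}{- \frac{34}{165} + s}$ ($p{\left(s,o \right)} = \frac{o + o}{s - \frac{34}{165}} = \frac{2 o}{- \frac{34}{165} + s}$)
$-42752 + p{\left(Y{\left(-4,1 \right)},-148 \right)} = -42752 + 330 \left(-148\right) \frac{1}{-34 + 165 \left(- \frac{1}{5}\right)} = -42752 + 330 \left(-148\right) \frac{1}{-34 - 33} = -42752 + 330 \left(-148\right) \frac{1}{-67} = -42752 + 330 \left(-148\right) \left(- \frac{1}{67}\right) = -42752 + \frac{48840}{67} = - \frac{2815544}{67}$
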